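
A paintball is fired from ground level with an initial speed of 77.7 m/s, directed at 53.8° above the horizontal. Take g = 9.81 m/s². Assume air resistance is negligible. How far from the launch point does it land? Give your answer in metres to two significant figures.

590 m

Resolve: vₓ = 77.70 cos 53.8° = 45.89 m/s and v_y0 = 77.70 sin 53.8° = 62.70 m/s.
Time aloft: T = 2 v_y0 / g = 2 × 62.70 / 9.81 = 12.78 s.
Range: R = vₓ T = 45.89 × 12.78 = 586.6 m.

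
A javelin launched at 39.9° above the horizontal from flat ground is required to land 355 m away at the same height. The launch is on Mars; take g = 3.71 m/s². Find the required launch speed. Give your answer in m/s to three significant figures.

36.6 m/s

On level ground R = v₀² sin 2θ / g ⇒ v₀ = √(gR / sin 2θ).
v₀ = √(3.71 × 355 / sin 79.80°) = √(1317 / 0.9842) = √1338.2 = 36.58 m/s.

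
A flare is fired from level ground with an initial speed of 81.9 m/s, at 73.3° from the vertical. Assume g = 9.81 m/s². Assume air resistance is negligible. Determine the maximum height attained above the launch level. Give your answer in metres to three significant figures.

Horizontal component vₓ = 81.90 sin 73.3° = 78.45 m/s; vertical v_y0 = 81.90 cos 73.3° = 23.53 m/s.
At the apex v_y = 0, so H = v_y0²/(2g) = 23.53²/19.62 = 28.23 m.

28.2 m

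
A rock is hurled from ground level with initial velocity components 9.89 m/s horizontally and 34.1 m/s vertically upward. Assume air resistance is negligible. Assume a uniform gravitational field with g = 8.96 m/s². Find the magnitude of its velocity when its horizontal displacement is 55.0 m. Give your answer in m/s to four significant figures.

18.58 m/s

At x = 55.0 m, t = x/vₓ = 55.0/9.890 = 5.561 s.
Vertical velocity there: v_y = v_y0 − g t = 34.10 − 8.96 × 5.561 = −15.73 m/s.
Speed: √(vₓ² + v_y²) = √(9.890² + 15.73²) = 18.58 m/s.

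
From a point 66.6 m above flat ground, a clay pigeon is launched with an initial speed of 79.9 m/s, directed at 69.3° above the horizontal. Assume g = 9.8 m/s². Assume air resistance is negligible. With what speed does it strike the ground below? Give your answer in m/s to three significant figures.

Resolve: vₓ = 79.90 cos 69.3° = 28.24 m/s and v_y0 = 79.90 sin 69.3° = 74.74 m/s.
With up positive and y = 0 at the ground: y(t) = 66.6 + (74.74) t − 4.900 t². Setting y = 0 and taking the positive root: t = [74.74 + √(74.74² + 2·9.80·66.6)] / 9.80 = (74.74 + 83.02) / 9.80 = 16.10 s.
Vertical velocity at impact: v_y = v_y0 − g t = 74.74 − 9.80 × 16.10 = −83.02 m/s.
Speed: |v| = √(vₓ² + v_y²) = √(28.24² + 83.02²) = 87.69 m/s.

87.7 m/s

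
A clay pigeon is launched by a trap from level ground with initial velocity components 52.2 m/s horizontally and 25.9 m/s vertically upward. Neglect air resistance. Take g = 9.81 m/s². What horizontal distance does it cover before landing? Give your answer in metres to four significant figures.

Time aloft: T = 2 v_y0 / g = 2 × 25.90 / 9.81 = 5.280 s.
Range: R = vₓ T = 52.20 × 5.280 = 275.6 m.

275.6 m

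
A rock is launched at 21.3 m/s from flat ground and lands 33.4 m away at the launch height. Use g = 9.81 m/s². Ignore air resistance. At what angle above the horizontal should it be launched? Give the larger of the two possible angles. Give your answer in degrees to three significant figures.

66.9°

From R = (v₀²/g) sin 2θ: sin 2θ = 9.81 × 33.4 / 453.69 = 0.7222.
2θ = 46.24° or 180° − 46.24° = 133.8°, so θ = 23.12° or 66.88°.
The larger angle is 66.88°.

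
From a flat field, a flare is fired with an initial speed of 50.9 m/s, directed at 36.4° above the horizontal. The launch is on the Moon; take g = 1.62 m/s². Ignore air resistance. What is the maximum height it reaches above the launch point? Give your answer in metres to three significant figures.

282 m

Horizontal component vₓ = 50.90 cos 36.4° = 40.97 m/s; vertical v_y0 = 50.90 sin 36.4° = 30.21 m/s.
At the apex v_y = 0, so H = v_y0²/(2g) = 30.21²/3.240 = 281.6 m.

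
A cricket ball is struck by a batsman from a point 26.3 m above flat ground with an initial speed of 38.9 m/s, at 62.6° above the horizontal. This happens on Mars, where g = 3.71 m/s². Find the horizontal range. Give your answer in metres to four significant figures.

Resolve: vₓ = 38.90 cos 62.6° = 17.90 m/s and v_y0 = 38.90 sin 62.6° = 34.54 m/s.
With up positive and y = 0 at the ground: y(t) = 26.3 + (34.54) t − 1.855 t². Setting y = 0 and taking the positive root: t = [34.54 + √(34.54² + 2·3.71·26.3)] / 3.71 = (34.54 + 37.25) / 3.71 = 19.35 s.
Horizontal distance: R = vₓ t = 17.90 × 19.35 = 346.4 m.

346.4 m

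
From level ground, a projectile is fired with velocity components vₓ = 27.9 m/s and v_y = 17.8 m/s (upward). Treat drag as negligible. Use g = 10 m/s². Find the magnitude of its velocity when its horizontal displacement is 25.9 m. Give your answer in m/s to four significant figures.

x = vₓ t ⇒ t = 25.9/27.90 = 0.9283 s.
Vertical velocity there: v_y = v_y0 − g t = 17.80 − 10.0 × 0.9283 = 8.517 m/s.
Speed: √(vₓ² + v_y²) = √(27.90² + 8.517²) = 29.17 m/s.

29.17 m/s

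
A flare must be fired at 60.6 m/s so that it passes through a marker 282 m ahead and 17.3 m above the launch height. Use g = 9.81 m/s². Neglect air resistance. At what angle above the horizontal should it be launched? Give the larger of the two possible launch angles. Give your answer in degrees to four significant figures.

64.55°

Trajectory: y = x tanθ − g x² (1 + tan²θ)/(2v₀²). With x = 282, y = 17.3, v₀ = 60.6, g = 9.81:
106.2 tan²θ − 282 tanθ + (123.5) = 0.
tanθ = [282 ± √(282² − 4 × 106.2 × (123.5))] / (2 × 106.2) = (282 ± 164.5) / 212.4, giving tanθ = 0.5533 or 2.102.
θ = 28.96° or 64.55°; the larger is 64.55°.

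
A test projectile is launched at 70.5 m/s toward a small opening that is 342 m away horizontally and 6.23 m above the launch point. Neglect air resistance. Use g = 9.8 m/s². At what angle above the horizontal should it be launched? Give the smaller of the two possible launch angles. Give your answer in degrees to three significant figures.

22.4°

Trajectory: y = x tanθ − g x² (1 + tan²θ)/(2v₀²). With x = 342, y = 6.23, v₀ = 70.5, g = 9.80:
115.3 tan²θ − 342 tanθ + (121.5) = 0.
tanθ = [342 ± √(342² − 4 × 115.3 × (121.5))] / (2 × 115.3) = (342 ± 246.8) / 230.6, giving tanθ = 0.4129 or 2.553.
θ = 22.43° or 68.61°; the smaller is 22.43°.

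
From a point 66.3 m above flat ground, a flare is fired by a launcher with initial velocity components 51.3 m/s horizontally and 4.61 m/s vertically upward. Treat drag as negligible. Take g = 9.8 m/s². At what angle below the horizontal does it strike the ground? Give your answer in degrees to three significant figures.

35.3°

With up positive and y = 0 at the ground: y(t) = 66.3 + (4.610) t − 4.900 t². Setting y = 0 and taking the positive root: t = [4.610 + √(4.610² + 2·9.80·66.3)] / 9.80 = (4.610 + 36.34) / 9.80 = 4.179 s.
At impact: v_y = v_y0 − g t = −36.34 m/s; vₓ = 51.30 m/s.
Angle below horizontal: arctan(|v_y|/vₓ) = arctan(36.34/51.30) = 35.31°.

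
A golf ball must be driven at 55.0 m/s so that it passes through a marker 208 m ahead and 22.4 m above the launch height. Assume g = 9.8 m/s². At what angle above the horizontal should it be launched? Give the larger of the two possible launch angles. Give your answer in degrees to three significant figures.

67.6°

Trajectory: y = x tanθ − g x² (1 + tan²θ)/(2v₀²). With x = 208, y = 22.4, v₀ = 55.0, g = 9.80:
70.08 tan²θ − 208 tanθ + (92.48) = 0.
tanθ = [208 ± √(208² − 4 × 70.08 × (92.48))] / (2 × 70.08) = (208 ± 131.7) / 140.2, giving tanθ = 0.5445 or 2.423.
θ = 28.57° or 67.58°; the larger is 67.58°.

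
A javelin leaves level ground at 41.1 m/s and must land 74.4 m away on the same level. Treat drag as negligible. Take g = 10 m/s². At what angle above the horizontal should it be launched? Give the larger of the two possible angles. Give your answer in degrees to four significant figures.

R = v₀² sin 2θ / g gives sin 2θ = gR/v₀² = 10.0·74.4/41.1² = 0.4404.
2θ = 26.13° or 180° − 26.13° = 153.9°, so θ = 13.07° or 76.93°.
The larger angle is 76.93°.

76.93°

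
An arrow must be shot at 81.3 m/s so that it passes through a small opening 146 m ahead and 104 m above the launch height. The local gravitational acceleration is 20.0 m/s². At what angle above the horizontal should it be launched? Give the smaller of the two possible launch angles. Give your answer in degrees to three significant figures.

Trajectory: y = x tanθ − g x² (1 + tan²θ)/(2v₀²). With x = 146, y = 104, v₀ = 81.3, g = 20.0:
32.25 tan²θ − 146 tanθ + (136.2) = 0.
tanθ = [146 ± √(146² − 4 × 32.25 × (136.2))] / (2 × 32.25) = (146 ± 61.16) / 64.50, giving tanθ = 1.315 or 3.212.
θ = 52.76° or 72.71°; the smaller is 52.76°.

52.8°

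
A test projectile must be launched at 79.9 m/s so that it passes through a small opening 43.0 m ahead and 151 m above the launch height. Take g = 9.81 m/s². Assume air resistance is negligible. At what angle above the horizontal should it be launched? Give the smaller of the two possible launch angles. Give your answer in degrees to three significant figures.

76.3°

Trajectory: y = x tanθ − g x² (1 + tan²θ)/(2v₀²). With x = 43.0, y = 151, v₀ = 79.9, g = 9.81:
1.421 tan²θ − 43.0 tanθ + (152.4) = 0.
tanθ = [43.0 ± √(43.0² − 4 × 1.421 × (152.4))] / (2 × 1.421) = (43.0 ± 31.35) / 2.841, giving tanθ = 4.100 or 26.17.
θ = 76.29° or 87.81°; the smaller is 76.29°.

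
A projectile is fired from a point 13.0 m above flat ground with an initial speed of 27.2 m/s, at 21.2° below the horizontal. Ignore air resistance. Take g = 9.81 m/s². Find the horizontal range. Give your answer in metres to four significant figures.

23.06 m

Resolve: vₓ = 27.20 cos 21.2° = 25.36 m/s and v_y0 = −9.836 m/s (downward).
The projectile lands when y = 13.0 + (−9.836) t − ½·9.81·t² = 0. Positive root: t = (−9.836 + √(9.836² + 2·9.81·13.0)) / 9.81 = (−9.836 + 18.76) / 9.81 = 0.9093 s.
Horizontal distance: R = vₓ t = 25.36 × 0.9093 = 23.06 m.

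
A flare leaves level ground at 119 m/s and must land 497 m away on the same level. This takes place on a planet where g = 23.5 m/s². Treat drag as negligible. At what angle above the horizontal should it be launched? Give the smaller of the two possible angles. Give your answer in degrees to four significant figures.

27.78°

Level-ground range R = v₀² sin(2θ)/g ⇒ sin(2θ) = gR/v₀² = 23.5 × 497 / 119² = 0.8248.
2θ = 55.56° or 180° − 55.56° = 124.4°, so θ = 27.78° or 62.22°.
The smaller angle is 27.78°.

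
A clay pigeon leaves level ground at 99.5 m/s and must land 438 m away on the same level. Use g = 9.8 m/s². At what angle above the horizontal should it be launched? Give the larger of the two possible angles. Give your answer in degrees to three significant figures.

77.2°

R = v₀² sin 2θ / g gives sin 2θ = gR/v₀² = 9.80·438/99.5² = 0.4336.
2θ = 25.69° or 180° − 25.69° = 154.3°, so θ = 12.85° or 77.15°.
The larger angle is 77.15°.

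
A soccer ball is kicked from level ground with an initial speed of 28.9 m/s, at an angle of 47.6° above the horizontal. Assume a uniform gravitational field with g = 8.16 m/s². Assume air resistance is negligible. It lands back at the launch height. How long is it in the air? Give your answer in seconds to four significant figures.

Horizontal component vₓ = 28.90 cos 47.6° = 19.49 m/s; vertical v_y0 = 28.90 sin 47.6° = 21.34 m/s.
Landing at launch height ⇒ T = 2 v_y0 / g = 2 × 21.34 / 8.16 = 5.231 s.

5.231 s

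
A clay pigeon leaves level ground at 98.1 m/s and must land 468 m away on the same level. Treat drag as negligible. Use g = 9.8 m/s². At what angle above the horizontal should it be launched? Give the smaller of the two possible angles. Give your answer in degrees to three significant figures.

14.2°

R = v₀² sin 2θ / g gives sin 2θ = gR/v₀² = 9.80·468/98.1² = 0.4766.
2θ = 28.46° or 180° − 28.46° = 151.5°, so θ = 14.23° or 75.77°.
The smaller angle is 14.23°.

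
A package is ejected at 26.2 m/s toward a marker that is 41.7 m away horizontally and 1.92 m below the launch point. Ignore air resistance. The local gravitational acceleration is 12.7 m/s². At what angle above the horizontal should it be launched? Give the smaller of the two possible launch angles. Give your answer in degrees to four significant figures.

Trajectory: y = x tanθ − g x² (1 + tan²θ)/(2v₀²). With x = 41.7, y = −1.92, v₀ = 26.2, g = 12.7:
16.09 tan²θ − 41.7 tanθ + (14.17) = 0.
tanθ = [41.7 ± √(41.7² − 4 × 16.09 × (14.17))] / (2 × 16.09) = (41.7 ± 28.76) / 32.17, giving tanθ = 0.4021 or 2.190.
θ = 21.90° or 65.46°; the smaller is 21.90°.

21.90°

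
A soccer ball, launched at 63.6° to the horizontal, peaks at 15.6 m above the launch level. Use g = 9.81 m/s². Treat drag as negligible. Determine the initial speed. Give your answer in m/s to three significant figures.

At the peak v_y = 0, so v_y0 = √(2gH) = √(2 × 9.81 × 15.6) = 17.49 m/s.
v_y0 = v₀ sin θ ⇒ v₀ = 17.49 / sin 63.6° = 19.53 m/s.

19.5 m/s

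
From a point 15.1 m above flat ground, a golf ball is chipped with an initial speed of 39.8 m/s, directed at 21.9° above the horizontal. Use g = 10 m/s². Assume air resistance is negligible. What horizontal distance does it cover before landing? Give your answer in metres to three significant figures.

139 m

Resolve: vₓ = 39.80 cos 21.9° = 36.93 m/s and v_y0 = 39.80 sin 21.9° = 14.84 m/s.
Vertical motion (up positive, ground at y = 0): 5.000 t² − (14.84) t − 15.1 = 0, so t = (14.84 + √(14.84² + 2·10.0·15.1)) / 10.0 = (14.84 + 22.86) / 10.0 = 3.770 s.
Horizontal distance: R = vₓ t = 36.93 × 3.770 = 139.2 m.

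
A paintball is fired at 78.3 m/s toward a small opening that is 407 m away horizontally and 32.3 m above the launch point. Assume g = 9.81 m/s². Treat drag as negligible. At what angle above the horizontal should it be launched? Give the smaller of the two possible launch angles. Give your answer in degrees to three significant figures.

25.6°

Trajectory: y = x tanθ − g x² (1 + tan²θ)/(2v₀²). With x = 407, y = 32.3, v₀ = 78.3, g = 9.81:
132.5 tan²θ − 407 tanθ + (164.8) = 0.
tanθ = [407 ± √(407² − 4 × 132.5 × (164.8))] / (2 × 132.5) = (407 ± 279.8) / 265.1, giving tanθ = 0.4800 or 2.591.
θ = 25.64° or 68.90°; the smaller is 25.64°.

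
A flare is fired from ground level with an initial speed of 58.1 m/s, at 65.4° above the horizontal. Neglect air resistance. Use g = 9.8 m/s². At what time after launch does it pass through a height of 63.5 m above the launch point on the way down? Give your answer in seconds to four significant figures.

vₓ = 58.10 cos 65.4° = 24.19 m/s; v_y0 = 58.10 sin 65.4° = 52.83 m/s.
Height y(t) = 52.83 t − 4.900 t² = 63.5 gives 4.900 t² − 52.83 t + 63.5 = 0.
t = [52.83 ± √(52.83² − 2·9.80·63.5)] / 9.80 = (52.83 ± 39.32) / 9.80, so t = 1.378 s or t = 9.403 s.
The descending-branch root is 9.403 s.

9.403 s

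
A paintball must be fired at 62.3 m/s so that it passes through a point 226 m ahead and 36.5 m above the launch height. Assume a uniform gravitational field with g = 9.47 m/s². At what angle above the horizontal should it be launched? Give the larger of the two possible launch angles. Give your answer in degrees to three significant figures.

Trajectory: y = x tanθ − g x² (1 + tan²θ)/(2v₀²). With x = 226, y = 36.5, v₀ = 62.3, g = 9.47:
62.31 tan²θ − 226 tanθ + (98.81) = 0.
tanθ = [226 ± √(226² − 4 × 62.31 × (98.81))] / (2 × 62.31) = (226 ± 162.6) / 124.6, giving tanθ = 0.5085 or 3.118.
θ = 26.95° or 72.22°; the larger is 72.22°.

72.2°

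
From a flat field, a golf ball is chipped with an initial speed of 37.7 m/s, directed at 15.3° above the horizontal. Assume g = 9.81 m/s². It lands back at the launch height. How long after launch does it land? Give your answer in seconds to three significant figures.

2.03 s

vₓ = 37.70 cos 15.3° = 36.36 m/s; v_y0 = 37.70 sin 15.3° = 9.948 m/s.
Time of flight on level ground: T = 2 v_y0 / g = 2 × 9.948 / 9.81 = 2.028 s.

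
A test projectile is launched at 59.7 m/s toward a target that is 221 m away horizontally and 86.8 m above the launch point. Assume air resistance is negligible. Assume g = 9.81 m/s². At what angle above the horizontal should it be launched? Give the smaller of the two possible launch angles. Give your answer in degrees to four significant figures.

45.08°

Trajectory: y = x tanθ − g x² (1 + tan²θ)/(2v₀²). With x = 221, y = 86.8, v₀ = 59.7, g = 9.81:
67.22 tan²θ − 221 tanθ + (154.0) = 0.
tanθ = [221 ± √(221² − 4 × 67.22 × (154.0))] / (2 × 67.22) = (221 ± 86.21) / 134.4, giving tanθ = 1.003 or 2.285.
θ = 45.08° or 66.37°; the smaller is 45.08°.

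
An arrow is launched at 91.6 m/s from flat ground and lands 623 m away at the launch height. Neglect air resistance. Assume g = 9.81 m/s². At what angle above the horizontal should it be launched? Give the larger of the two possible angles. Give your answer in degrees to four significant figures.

66.62°

R = v₀² sin 2θ / g gives sin 2θ = gR/v₀² = 9.81·623/91.6² = 0.7284.
2θ = 46.75° or 180° − 46.75° = 133.2°, so θ = 23.38° or 66.62°.
The larger angle is 66.62°.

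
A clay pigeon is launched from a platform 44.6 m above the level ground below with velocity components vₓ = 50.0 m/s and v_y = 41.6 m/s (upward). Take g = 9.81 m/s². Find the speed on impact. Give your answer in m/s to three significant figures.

71.5 m/s

With up positive and y = 0 at the ground: y(t) = 44.6 + (41.60) t − 4.905 t². Setting y = 0 and taking the positive root: t = [41.60 + √(41.60² + 2·9.81·44.6)] / 9.81 = (41.60 + 51.05) / 9.81 = 9.444 s.
Vertical velocity at impact: v_y = v_y0 − g t = 41.60 − 9.81 × 9.444 = −51.05 m/s.
Speed: |v| = √(vₓ² + v_y²) = √(50.00² + 51.05²) = 71.45 m/s.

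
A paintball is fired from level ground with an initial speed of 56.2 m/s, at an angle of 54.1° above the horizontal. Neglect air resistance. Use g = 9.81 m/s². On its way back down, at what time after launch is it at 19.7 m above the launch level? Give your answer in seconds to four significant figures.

Horizontal component vₓ = 56.20 cos 54.1° = 32.95 m/s; vertical v_y0 = 56.20 sin 54.1° = 45.52 m/s.
Require v_y0 t − ½ g t² = 19.7, i.e. 4.905 t² − 45.52 t + 19.7 = 0.
t = [45.52 ± √(45.52² − 2·9.81·19.7)] / 9.81 = (45.52 ± 41.06) / 9.81, so t = 0.4550 s or t = 8.826 s.
The descending-branch root is 8.826 s.

8.826 s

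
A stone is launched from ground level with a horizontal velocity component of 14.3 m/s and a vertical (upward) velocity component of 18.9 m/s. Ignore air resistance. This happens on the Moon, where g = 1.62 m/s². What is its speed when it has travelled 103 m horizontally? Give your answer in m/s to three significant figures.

16.0 m/s

Time to reach x = 103 m: t = x/vₓ = 103/14.30 = 7.203 s.
Vertical velocity there: v_y = v_y0 − g t = 18.90 − 1.62 × 7.203 = 7.231 m/s.
Speed: √(vₓ² + v_y²) = √(14.30² + 7.231²) = 16.02 m/s.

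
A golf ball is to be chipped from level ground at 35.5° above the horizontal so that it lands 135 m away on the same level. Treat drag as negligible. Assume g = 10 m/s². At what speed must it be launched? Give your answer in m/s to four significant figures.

Level-ground range: R = v₀² sin(2θ)/g, so v₀ = √(gR / sin 2θ).
v₀ = √(10.0 × 135 / sin 71.00°) = √(1350 / 0.9455) = √1427.8 = 37.79 m/s.

37.79 m/s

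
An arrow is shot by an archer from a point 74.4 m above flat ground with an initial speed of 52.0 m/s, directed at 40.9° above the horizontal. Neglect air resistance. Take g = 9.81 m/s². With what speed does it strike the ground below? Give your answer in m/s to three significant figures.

64.5 m/s

vₓ = 52.00 cos 40.9° = 39.30 m/s; v_y0 = 52.00 sin 40.9° = 34.05 m/s.
Vertical motion (up positive, ground at y = 0): 4.905 t² − (34.05) t − 74.4 = 0, so t = (34.05 + √(34.05² + 2·9.81·74.4)) / 9.81 = (34.05 + 51.18) / 9.81 = 8.687 s.
Vertical velocity at impact: v_y = v_y0 − g t = 34.05 − 9.81 × 8.687 = −51.18 m/s.
Speed: |v| = √(vₓ² + v_y²) = √(39.30² + 51.18²) = 64.53 m/s.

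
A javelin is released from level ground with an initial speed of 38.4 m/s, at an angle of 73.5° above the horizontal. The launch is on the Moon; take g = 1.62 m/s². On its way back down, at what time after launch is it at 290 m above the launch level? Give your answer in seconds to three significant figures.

35.3 s

Horizontal component vₓ = 38.40 cos 73.5° = 10.91 m/s; vertical v_y0 = 38.40 sin 73.5° = 36.82 m/s.
Set y = v_y0 t − ½ g t² = 290: 0.8100 t² − 36.82 t + 290 = 0.
t = [36.82 ± √(36.82² − 2·1.62·290)] / 1.62 = (36.82 ± 20.40) / 1.62, so t = 10.14 s or t = 35.32 s.
The descending-branch root is 35.32 s.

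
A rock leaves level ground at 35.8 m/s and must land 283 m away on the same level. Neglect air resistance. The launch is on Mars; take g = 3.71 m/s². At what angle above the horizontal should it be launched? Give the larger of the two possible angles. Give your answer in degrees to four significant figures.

62.50°

Level-ground range R = v₀² sin(2θ)/g ⇒ sin(2θ) = gR/v₀² = 3.71 × 283 / 35.8² = 0.8192.
2θ = 55.01° or 180° − 55.01° = 125.0°, so θ = 27.50° or 62.50°.
The larger angle is 62.50°.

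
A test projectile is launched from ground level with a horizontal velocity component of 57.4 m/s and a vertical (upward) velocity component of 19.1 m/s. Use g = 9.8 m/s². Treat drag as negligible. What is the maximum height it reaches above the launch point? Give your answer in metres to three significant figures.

18.6 m

At the apex v_y = 0, so H = v_y0²/(2g) = 19.10²/19.60 = 18.61 m.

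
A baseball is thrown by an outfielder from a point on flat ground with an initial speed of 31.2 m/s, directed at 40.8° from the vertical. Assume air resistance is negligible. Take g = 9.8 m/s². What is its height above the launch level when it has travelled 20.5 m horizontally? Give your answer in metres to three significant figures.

Resolve: vₓ = 31.20 sin 40.8° = 20.39 m/s and v_y0 = 31.20 cos 40.8° = 23.62 m/s.
Time to reach x = 20.5 m: t = x/vₓ = 20.5/20.39 = 1.006 s.
Height: y = v_y0 t − ½ g t² = 23.62 × 1.006 − 4.900 × 1.006² = 23.75 − 4.955 = 18.79 m.

18.8 m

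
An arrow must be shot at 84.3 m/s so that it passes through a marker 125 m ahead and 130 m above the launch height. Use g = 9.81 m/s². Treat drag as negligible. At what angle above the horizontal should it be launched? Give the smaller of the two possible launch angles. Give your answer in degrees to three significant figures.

Trajectory: y = x tanθ − g x² (1 + tan²θ)/(2v₀²). With x = 125, y = 130, v₀ = 84.3, g = 9.81:
10.78 tan²θ − 125 tanθ + (140.8) = 0.
tanθ = [125 ± √(125² − 4 × 10.78 × (140.8))] / (2 × 10.78) = (125 ± 97.73) / 21.57, giving tanθ = 1.264 or 10.33.
θ = 51.65° or 84.47°; the smaller is 51.65°.

51.7°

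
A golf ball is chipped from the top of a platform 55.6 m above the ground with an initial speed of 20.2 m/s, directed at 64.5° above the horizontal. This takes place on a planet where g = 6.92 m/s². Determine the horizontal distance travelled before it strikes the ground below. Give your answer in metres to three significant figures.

64.6 m

vₓ = 20.20 cos 64.5° = 8.696 m/s; v_y0 = 20.20 sin 64.5° = 18.23 m/s.
Vertical motion (up positive, ground at y = 0): 3.460 t² − (18.23) t − 55.6 = 0, so t = (18.23 + √(18.23² + 2·6.92·55.6)) / 6.92 = (18.23 + 33.20) / 6.92 = 7.432 s.
Horizontal distance: R = vₓ t = 8.696 × 7.432 = 64.63 m.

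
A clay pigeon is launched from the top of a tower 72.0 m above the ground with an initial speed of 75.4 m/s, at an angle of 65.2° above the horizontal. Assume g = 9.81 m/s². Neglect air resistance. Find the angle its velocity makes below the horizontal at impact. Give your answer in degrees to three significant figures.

68.0°

Components: vₓ = 75.40 cos 65.2° = 31.63 m/s, v_y0 = 75.40 sin 65.2° = 68.45 m/s.
The projectile lands when y = 72.0 + (68.45) t − ½·9.81·t² = 0. Positive root: t = (68.45 + √(68.45² + 2·9.81·72.0)) / 9.81 = (68.45 + 78.09) / 9.81 = 14.94 s.
At impact: v_y = v_y0 − g t = −78.09 m/s; vₓ = 31.63 m/s.
Angle below horizontal: arctan(|v_y|/vₓ) = arctan(78.09/31.63) = 67.95°.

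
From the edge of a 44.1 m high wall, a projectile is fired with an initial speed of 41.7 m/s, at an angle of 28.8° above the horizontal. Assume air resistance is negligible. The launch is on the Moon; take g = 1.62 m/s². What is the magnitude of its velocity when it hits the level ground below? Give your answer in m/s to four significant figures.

43.38 m/s

vₓ = 41.70 cos 28.8° = 36.54 m/s; v_y0 = 41.70 sin 28.8° = 20.09 m/s.
With up positive and y = 0 at the ground: y(t) = 44.1 + (20.09) t − 0.8100 t². Setting y = 0 and taking the positive root: t = [20.09 + √(20.09² + 2·1.62·44.1)] / 1.62 = (20.09 + 23.38) / 1.62 = 26.83 s.
Vertical velocity at impact: v_y = v_y0 − g t = 20.09 − 1.62 × 26.83 = −23.38 m/s.
Speed: |v| = √(vₓ² + v_y²) = √(36.54² + 23.38²) = 43.38 m/s.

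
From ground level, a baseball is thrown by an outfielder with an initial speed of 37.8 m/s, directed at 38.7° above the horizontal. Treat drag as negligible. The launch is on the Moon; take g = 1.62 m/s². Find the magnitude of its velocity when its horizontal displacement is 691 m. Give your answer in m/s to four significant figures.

32.79 m/s

Horizontal component vₓ = 37.80 cos 38.7° = 29.50 m/s; vertical v_y0 = 37.80 sin 38.7° = 23.63 m/s.
x = vₓ t ⇒ t = 691/29.50 = 23.42 s.
Vertical velocity there: v_y = v_y0 − g t = 23.63 − 1.62 × 23.42 = −14.31 m/s.
Speed: √(vₓ² + v_y²) = √(29.50² + 14.31²) = 32.79 m/s.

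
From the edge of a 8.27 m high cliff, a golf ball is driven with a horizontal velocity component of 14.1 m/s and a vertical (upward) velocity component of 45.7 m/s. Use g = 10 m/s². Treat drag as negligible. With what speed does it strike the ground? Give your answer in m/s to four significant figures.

49.52 m/s

With up positive and y = 0 at the ground: y(t) = 8.27 + (45.70) t − 5.000 t². Setting y = 0 and taking the positive root: t = [45.70 + √(45.70² + 2·10.0·8.27)] / 10.0 = (45.70 + 47.48) / 10.0 = 9.318 s.
Vertical velocity at impact: v_y = v_y0 − g t = 45.70 − 10.0 × 9.318 = −47.48 m/s.
Speed: |v| = √(vₓ² + v_y²) = √(14.10² + 47.48²) = 49.52 m/s.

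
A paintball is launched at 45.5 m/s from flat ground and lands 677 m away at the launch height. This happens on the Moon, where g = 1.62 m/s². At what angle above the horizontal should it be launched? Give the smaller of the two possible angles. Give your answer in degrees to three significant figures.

16.0°

Level-ground range R = v₀² sin(2θ)/g ⇒ sin(2θ) = gR/v₀² = 1.62 × 677 / 45.5² = 0.5298.
2θ = 31.99° or 180° − 31.99° = 148.0°, so θ = 15.99° or 74.01°.
The smaller angle is 15.99°.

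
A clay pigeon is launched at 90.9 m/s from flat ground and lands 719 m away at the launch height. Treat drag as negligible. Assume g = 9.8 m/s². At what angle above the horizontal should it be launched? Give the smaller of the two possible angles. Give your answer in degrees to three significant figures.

29.3°

R = v₀² sin 2θ / g gives sin 2θ = gR/v₀² = 9.80·719/90.9² = 0.8528.
2θ = 58.51° or 180° − 58.51° = 121.5°, so θ = 29.26° or 60.74°.
The smaller angle is 29.26°.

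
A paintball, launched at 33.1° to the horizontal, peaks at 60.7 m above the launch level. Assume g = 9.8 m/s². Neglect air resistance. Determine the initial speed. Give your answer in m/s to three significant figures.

At the peak v_y = 0, so v_y0 = √(2gH) = √(2 × 9.80 × 60.7) = 34.49 m/s.
v_y0 = v₀ sin θ ⇒ v₀ = 34.49 / sin 33.1° = 63.16 m/s.

63.2 m/s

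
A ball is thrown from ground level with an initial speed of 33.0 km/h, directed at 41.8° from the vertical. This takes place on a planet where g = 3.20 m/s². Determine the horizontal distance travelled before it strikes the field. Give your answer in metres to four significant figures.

26.10 m

Convert: 33.0 km/h = 33.0/3.6 = 9.167 m/s.
Resolve: vₓ = 9.167 sin 41.8° = 6.110 m/s and v_y0 = 9.167 cos 41.8° = 6.834 m/s.
Flight time T = 2 v_y0 / g = 4.271 s.
Range: R = vₓ T = 6.110 × 4.271 = 26.10 m.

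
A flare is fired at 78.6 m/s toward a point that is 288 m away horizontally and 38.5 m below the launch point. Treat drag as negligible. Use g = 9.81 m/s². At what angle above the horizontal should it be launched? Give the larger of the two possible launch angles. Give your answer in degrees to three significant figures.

76.8°

Trajectory: y = x tanθ − g x² (1 + tan²θ)/(2v₀²). With x = 288, y = −38.5, v₀ = 78.6, g = 9.81:
65.85 tan²θ − 288 tanθ + (27.35) = 0.
tanθ = [288 ± √(288² − 4 × 65.85 × (27.35))] / (2 × 65.85) = (288 ± 275.2) / 131.7, giving tanθ = 0.09713 or 4.276.
θ = 5.548° or 76.84°; the larger is 76.84°.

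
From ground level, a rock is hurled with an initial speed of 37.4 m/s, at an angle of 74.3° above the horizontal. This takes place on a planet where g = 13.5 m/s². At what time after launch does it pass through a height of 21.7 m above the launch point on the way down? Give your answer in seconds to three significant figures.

Resolve: vₓ = 37.40 cos 74.3° = 10.12 m/s and v_y0 = 37.40 sin 74.3° = 36.00 m/s.
Height y(t) = 36.00 t − 6.750 t² = 21.7 gives 6.750 t² − 36.00 t + 21.7 = 0.
t = [36.00 ± √(36.00² − 2·13.5·21.7)] / 13.5 = (36.00 ± 26.65) / 13.5, so t = 0.6926 s or t = 4.641 s.
The descending-branch root is 4.641 s.

4.64 s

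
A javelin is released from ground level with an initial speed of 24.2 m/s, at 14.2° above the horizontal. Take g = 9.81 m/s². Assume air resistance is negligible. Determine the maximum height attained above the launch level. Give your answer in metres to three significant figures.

Resolve: vₓ = 24.20 cos 14.2° = 23.46 m/s and v_y0 = 24.20 sin 14.2° = 5.936 m/s.
Maximum height: H = v_y0² / (2g) = 5.936² / (2 × 9.81) = 1.796 m.

1.80 m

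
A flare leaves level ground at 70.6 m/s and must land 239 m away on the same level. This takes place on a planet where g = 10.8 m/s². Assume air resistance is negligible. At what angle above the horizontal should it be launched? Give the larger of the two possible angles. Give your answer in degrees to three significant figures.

74.4°

Level-ground range R = v₀² sin(2θ)/g ⇒ sin(2θ) = gR/v₀² = 10.8 × 239 / 70.6² = 0.5179.
2θ = 31.19° or 180° − 31.19° = 148.8°, so θ = 15.59° or 74.41°.
The larger angle is 74.41°.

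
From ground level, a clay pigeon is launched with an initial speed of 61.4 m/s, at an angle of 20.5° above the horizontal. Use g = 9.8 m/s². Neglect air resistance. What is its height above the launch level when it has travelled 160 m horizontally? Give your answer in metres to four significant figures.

vₓ = 61.40 cos 20.5° = 57.51 m/s; v_y0 = 61.40 sin 20.5° = 21.50 m/s.
At x = 160 m, t = x/vₓ = 160/57.51 = 2.782 s.
Height: y = v_y0 t − ½ g t² = 21.50 × 2.782 − 4.900 × 2.782² = 59.82 − 37.92 = 21.90 m.

21.90 m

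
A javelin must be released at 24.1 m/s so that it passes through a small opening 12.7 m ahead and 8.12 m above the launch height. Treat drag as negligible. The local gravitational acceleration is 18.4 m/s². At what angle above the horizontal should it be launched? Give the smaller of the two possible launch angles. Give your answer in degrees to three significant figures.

47.0°

Trajectory: y = x tanθ − g x² (1 + tan²θ)/(2v₀²). With x = 12.7, y = 8.12, v₀ = 24.1, g = 18.4:
2.555 tan²θ − 12.7 tanθ + (10.67) = 0.
tanθ = [12.7 ± √(12.7² − 4 × 2.555 × (10.67))] / (2 × 2.555) = (12.7 ± 7.225) / 5.110, giving tanθ = 1.072 or 3.899.
θ = 46.98° or 75.62°; the smaller is 46.98°.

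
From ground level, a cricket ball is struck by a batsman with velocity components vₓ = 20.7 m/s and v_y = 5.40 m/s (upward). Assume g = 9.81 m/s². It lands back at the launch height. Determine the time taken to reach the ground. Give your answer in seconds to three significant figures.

1.10 s

Landing at launch height ⇒ T = 2 v_y0 / g = 2 × 5.400 / 9.81 = 1.101 s.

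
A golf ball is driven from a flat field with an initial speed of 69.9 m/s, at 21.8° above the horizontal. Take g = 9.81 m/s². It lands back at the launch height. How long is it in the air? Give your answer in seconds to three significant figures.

5.29 s

Components: vₓ = 69.90 cos 21.8° = 64.90 m/s, v_y0 = 69.90 sin 21.8° = 25.96 m/s.
It returns to y = 0 when t = 2 v_y0 / g = 2(25.96)/9.81 = 5.292 s.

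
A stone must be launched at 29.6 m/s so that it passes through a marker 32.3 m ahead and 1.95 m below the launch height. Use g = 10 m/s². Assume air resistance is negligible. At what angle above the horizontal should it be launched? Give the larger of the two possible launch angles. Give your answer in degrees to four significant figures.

Trajectory: y = x tanθ − g x² (1 + tan²θ)/(2v₀²). With x = 32.3, y = −1.95, v₀ = 29.6, g = 10.0:
5.954 tan²θ − 32.3 tanθ + (4.004) = 0.
tanθ = [32.3 ± √(32.3² − 4 × 5.954 × (4.004))] / (2 × 5.954) = (32.3 ± 30.79) / 11.91, giving tanθ = 0.1269 or 5.298.
θ = 7.234° or 79.31°; the larger is 79.31°.

79.31°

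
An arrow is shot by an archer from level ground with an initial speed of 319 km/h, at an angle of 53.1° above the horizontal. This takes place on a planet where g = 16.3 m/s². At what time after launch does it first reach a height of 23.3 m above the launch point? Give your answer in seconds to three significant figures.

0.342 s

Convert: 319 km/h = 319/3.6 = 88.61 m/s.
vₓ = 88.61 cos 53.1° = 53.20 m/s; v_y0 = 88.61 sin 53.1° = 70.86 m/s.
Require v_y0 t − ½ g t² = 23.3, i.e. 8.150 t² − 70.86 t + 23.3 = 0.
t = [70.86 ± √(70.86² − 2·16.3·23.3)] / 16.3 = (70.86 ± 65.28) / 16.3, so t = 0.3423 s or t = 8.352 s.
The first (ascending) time is 0.3423 s.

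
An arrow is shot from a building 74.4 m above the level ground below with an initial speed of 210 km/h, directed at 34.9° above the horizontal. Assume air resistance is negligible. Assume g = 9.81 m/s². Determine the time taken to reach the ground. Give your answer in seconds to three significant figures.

8.57 s

Convert: 210 km/h = 210/3.6 = 58.33 m/s.
vₓ = 58.33 cos 34.9° = 47.84 m/s; v_y0 = 58.33 sin 34.9° = 33.38 m/s.
Vertical motion (up positive, ground at y = 0): 4.905 t² − (33.38) t − 74.4 = 0, so t = (33.38 + √(33.38² + 2·9.81·74.4)) / 9.81 = (33.38 + 50.73) / 9.81 = 8.574 s.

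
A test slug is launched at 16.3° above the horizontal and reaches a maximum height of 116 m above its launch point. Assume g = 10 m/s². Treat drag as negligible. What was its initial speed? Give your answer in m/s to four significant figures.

At the peak v_y = 0, so v_y0 = √(2gH) = √(2 × 10.0 × 116) = 48.17 m/s.
v_y0 = v₀ sin θ ⇒ v₀ = 48.17 / sin 16.3° = 171.6 m/s.

171.6 m/s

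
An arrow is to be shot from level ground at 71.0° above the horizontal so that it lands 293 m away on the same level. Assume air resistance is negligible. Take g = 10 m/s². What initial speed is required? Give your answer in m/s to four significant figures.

68.99 m/s

From R = (v₀² / g) sin 2θ: v₀ = √(gR / sin 2θ).
v₀ = √(10.0 × 293 / sin 142.0°) = √(2930 / 0.6157) = √4759.1 = 68.99 m/s.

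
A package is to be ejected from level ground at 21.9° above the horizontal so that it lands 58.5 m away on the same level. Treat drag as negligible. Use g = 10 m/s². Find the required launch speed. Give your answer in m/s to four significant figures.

From R = (v₀² / g) sin 2θ: v₀ = √(gR / sin 2θ).
v₀ = √(10.0 × 58.5 / sin 43.80°) = √(585.0 / 0.6921) = √845.20 = 29.07 m/s.

29.07 m/s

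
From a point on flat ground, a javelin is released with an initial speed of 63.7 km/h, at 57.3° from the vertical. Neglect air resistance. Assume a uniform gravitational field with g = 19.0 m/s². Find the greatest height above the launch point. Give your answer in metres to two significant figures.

Convert: 63.7 km/h = 63.7/3.6 = 17.69 m/s.
Horizontal component vₓ = 17.69 sin 57.3° = 14.89 m/s; vertical v_y0 = 17.69 cos 57.3° = 9.559 m/s.
Maximum height: H = v_y0² / (2g) = 9.559² / (2 × 19.0) = 2.405 m.

2.4 m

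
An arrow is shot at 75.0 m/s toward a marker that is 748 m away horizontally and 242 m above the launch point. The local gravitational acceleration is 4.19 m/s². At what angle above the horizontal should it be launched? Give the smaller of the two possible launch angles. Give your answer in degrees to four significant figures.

37.43°

Trajectory: y = x tanθ − g x² (1 + tan²θ)/(2v₀²). With x = 748, y = 242, v₀ = 75.0, g = 4.19:
208.4 tan²θ − 748 tanθ + (450.4) = 0.
tanθ = [748 ± √(748² − 4 × 208.4 × (450.4))] / (2 × 208.4) = (748 ± 429.1) / 416.8, giving tanθ = 0.7653 or 2.824.
θ = 37.43° or 70.50°; the smaller is 37.43°.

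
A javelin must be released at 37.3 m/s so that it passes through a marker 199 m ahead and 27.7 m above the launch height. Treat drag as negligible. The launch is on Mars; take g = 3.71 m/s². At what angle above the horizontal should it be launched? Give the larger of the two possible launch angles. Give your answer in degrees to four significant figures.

73.18°

Trajectory: y = x tanθ − g x² (1 + tan²θ)/(2v₀²). With x = 199, y = 27.7, v₀ = 37.3, g = 3.71:
52.80 tan²θ − 199 tanθ + (80.50) = 0.
tanθ = [199 ± √(199² − 4 × 52.80 × (80.50))] / (2 × 52.80) = (199 ± 150.3) / 105.6, giving tanθ = 0.4609 or 3.308.
θ = 24.74° or 73.18°; the larger is 73.18°.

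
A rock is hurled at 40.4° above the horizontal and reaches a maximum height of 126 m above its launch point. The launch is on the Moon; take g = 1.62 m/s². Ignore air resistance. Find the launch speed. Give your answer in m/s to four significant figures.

31.17 m/s

At the peak v_y = 0, so v_y0 = √(2gH) = √(2 × 1.62 × 126) = 20.20 m/s.
v_y0 = v₀ sin θ ⇒ v₀ = 20.20 / sin 40.4° = 31.17 m/s.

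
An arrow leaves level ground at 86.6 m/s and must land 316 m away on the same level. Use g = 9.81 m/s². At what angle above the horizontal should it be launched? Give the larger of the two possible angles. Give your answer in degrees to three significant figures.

R = v₀² sin 2θ / g gives sin 2θ = gR/v₀² = 9.81·316/86.6² = 0.4134.
2θ = 24.42° or 180° − 24.42° = 155.6°, so θ = 12.21° or 77.79°.
The larger angle is 77.79°.

77.8°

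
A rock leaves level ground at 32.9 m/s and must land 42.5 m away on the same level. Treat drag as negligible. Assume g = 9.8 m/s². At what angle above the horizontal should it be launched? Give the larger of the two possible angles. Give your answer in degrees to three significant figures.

R = v₀² sin 2θ / g gives sin 2θ = gR/v₀² = 9.80·42.5/32.9² = 0.3848.
2θ = 22.63° or 180° − 22.63° = 157.4°, so θ = 11.32° or 78.68°.
The larger angle is 78.68°.

78.7°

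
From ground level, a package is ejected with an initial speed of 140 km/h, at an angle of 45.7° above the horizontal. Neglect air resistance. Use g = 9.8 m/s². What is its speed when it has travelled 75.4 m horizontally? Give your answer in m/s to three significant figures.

27.2 m/s

Convert: 140 km/h = 140/3.6 = 38.89 m/s.
vₓ = 38.89 cos 45.7° = 27.16 m/s; v_y0 = 38.89 sin 45.7° = 27.83 m/s.
At x = 75.4 m, t = x/vₓ = 75.4/27.16 = 2.776 s.
Vertical velocity there: v_y = v_y0 − g t = 27.83 − 9.80 × 2.776 = 0.6269 m/s.
Speed: √(vₓ² + v_y²) = √(27.16² + 0.6269²) = 27.17 m/s.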